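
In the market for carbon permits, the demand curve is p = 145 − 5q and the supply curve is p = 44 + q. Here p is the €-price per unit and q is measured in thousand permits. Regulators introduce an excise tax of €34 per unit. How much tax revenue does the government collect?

€379.67 thousand

Competitive equilibrium: 145 − 5q = 44 + q → q* = 16.8333, p* = 60.8333.
With the tax, the buyer price exceeds the seller price by 34: (145 − 5q) − (44 + q) = 34 → q' = 11.1667.
Tax revenue = 34 × 11.1667 = €379.67 thousand.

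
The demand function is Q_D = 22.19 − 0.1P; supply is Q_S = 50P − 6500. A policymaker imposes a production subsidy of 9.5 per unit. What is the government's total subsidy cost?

In inverse form: demand P = 221.9 − 10Q, supply P = 130 + 0.02Q.
Competitive equilibrium: 221.9 − 10Q = 130 + 0.02Q → Q* = 9.1717, P* = 130.1834.
The subsidy lowers effective supply by 9.5: P = 120.5 + 0.02Q.
New quantity: 221.9 − 10Q = 120.5 + 0.02Q → Q' = 10.1198.
Total subsidy cost = 9.5 × 10.1198 = 96.14.

96.14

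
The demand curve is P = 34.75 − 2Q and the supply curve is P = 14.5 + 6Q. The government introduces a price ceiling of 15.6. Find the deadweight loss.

Competitive equilibrium: 34.75 − 2Q = 14.5 + 6Q → Q* = 2.5313, P* = 29.6875.
At the ceiling P = 15.6, quantity supplied = (15.6 − 14.5)/6 = 0.1833.
Willingness to pay at Q' = 0.1833: 34.75 − 2·0.1833 = 34.3834.
ΔQ = 2.5313 − 0.1833 = 2.348; wedge = 34.3834 − 15.6 = 18.7834.
Welfare loss = ½ × 2.348 × 18.7834 = 22.05.

22.05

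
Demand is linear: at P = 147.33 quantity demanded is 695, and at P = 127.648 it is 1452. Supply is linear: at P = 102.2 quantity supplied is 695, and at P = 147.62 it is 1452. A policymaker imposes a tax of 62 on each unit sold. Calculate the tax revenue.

Demand slope = (127.648 − 147.33)/(1452 − 695) = −0.026, so P = 165.4 − 0.026Q.
Supply slope = (147.62 − 102.2)/(1452 − 695) = 0.06, so P = 60.5 + 0.06Q.
Competitive equilibrium: 165.4 − 0.026Q = 60.5 + 0.06Q → Q* = 1219.7674, P* = 133.686.
With the tax, the buyer price exceeds the seller price by 62: (165.4 − 0.026Q) − (60.5 + 0.06Q) = 62 → Q' = 498.8372.
Tax revenue = 62 × 498.8372 = 30927.91.

30927.91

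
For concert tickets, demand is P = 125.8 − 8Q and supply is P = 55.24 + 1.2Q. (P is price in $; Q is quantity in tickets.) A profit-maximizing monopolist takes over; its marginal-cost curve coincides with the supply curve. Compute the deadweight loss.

$58.54

Competitive equilibrium: 125.8 − 8Q = 55.24 + 1.2Q → Q* = 7.6696, P* = 64.4435.
Marginal revenue: MR = 125.8 − 16Q. Set MR = MC: 125.8 − 16Q = 55.24 + 1.2Q → Q_m = 4.1023.
Price P_m = 125.8 − 8·4.1023 = 92.9816; MC(Q_m) = 55.24 + 1.2·4.1023 = 60.1628.
Competitive Q* = 7.6696, so ΔQ = 3.5673; wedge = 92.9816 − 60.1628 = 32.8188.
Deadweight loss = ½ × 3.5673 × 32.8188 = $58.54.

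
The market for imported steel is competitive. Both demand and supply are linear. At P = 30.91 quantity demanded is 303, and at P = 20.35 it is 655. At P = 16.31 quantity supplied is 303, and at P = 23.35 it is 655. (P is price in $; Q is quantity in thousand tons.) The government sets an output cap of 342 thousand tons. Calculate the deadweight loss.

Demand slope = (20.35 − 30.91)/(655 − 303) = −0.03, so P = 40 − 0.03Q.
Supply slope = (23.35 − 16.31)/(655 − 303) = 0.02, so P = 10.25 + 0.02Q.
Competitive equilibrium: 40 − 0.03Q = 10.25 + 0.02Q → Q* = 595, P* = 22.15.
At Q = 342: demand price = 40 − 0.03·342 = 29.74; supply price = 10.25 + 0.02·342 = 17.09.
ΔQ = 595 − 342 = 253; wedge = 29.74 − 17.09 = 12.65.
Welfare loss = ½ × 253 × 12.65 = $1600.225 thousand.

$1600.225 thousand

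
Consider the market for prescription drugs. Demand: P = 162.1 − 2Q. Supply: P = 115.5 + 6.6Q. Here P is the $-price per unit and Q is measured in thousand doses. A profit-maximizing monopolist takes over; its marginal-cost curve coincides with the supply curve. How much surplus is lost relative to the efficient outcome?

$4.49 thousand

Competitive equilibrium: 162.1 − 2Q = 115.5 + 6.6Q → Q* = 5.4186, P* = 151.2628.
Marginal revenue: MR = 162.1 − 4Q. Set MR = MC: 162.1 − 4Q = 115.5 + 6.6Q → Q_m = 4.3962.
Price P_m = 162.1 − 2·4.3962 = 153.3076; MC(Q_m) = 115.5 + 6.6·4.3962 = 144.5149.
Competitive Q* = 5.4186, so ΔQ = 1.0224; wedge = 153.3076 − 144.5149 = 8.7927.
Deadweight loss = ½ × 1.0224 × 8.7927 = $4.49 thousand.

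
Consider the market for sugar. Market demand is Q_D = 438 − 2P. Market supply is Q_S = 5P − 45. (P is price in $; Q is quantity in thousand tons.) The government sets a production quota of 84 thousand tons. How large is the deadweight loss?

$16329.60 thousand

In inverse form: demand P = 219 − 0.5Q, supply P = 9 + 0.2Q.
Competitive equilibrium: 219 − 0.5Q = 9 + 0.2Q → Q* = 300, P* = 69.
At Q = 84: demand price = 219 − 0.5·84 = 177; supply price = 9 + 0.2·84 = 25.8.
ΔQ = 300 − 84 = 216; wedge = 177 − 25.8 = 151.2.
Welfare loss = ½ × 216 × 151.2 = $16329.60 thousand.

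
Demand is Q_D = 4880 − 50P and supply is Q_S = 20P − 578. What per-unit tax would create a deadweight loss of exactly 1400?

14

In inverse form: demand P = 97.6 − 0.02Q, supply P = 28.9 + 0.05Q.
Competitive equilibrium: 97.6 − 0.02Q = 28.9 + 0.05Q → Q* = 981.4286, P* = 77.9714.
A tax t gives ΔQ = t/0.07 and wedge t, so DWL = t²/0.14.
t²/0.14 = 1400 → t² = 196 → t = 14.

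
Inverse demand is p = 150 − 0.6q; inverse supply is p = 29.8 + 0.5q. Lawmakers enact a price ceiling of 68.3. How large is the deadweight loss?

572.84

Competitive equilibrium: 150 − 0.6q = 29.8 + 0.5q → q* = 109.2727, p* = 84.4364.
At the ceiling p = 68.3, quantity supplied = (68.3 − 29.8)/0.5 = 77.
Willingness to pay at q' = 77: 150 − 0.6·77 = 103.8.
Δq = 109.2727 − 77 = 32.2727; wedge = 103.8 − 68.3 = 35.5.
Welfare loss = ½ × 32.2727 × 35.5 = 572.84.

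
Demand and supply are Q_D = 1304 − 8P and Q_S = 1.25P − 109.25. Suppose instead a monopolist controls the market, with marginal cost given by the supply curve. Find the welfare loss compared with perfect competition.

In inverse form: demand P = 163 − 0.125Q, supply P = 87.4 + 0.8Q.
Competitive equilibrium: 163 − 0.125Q = 87.4 + 0.8Q → Q* = 81.7297, P* = 152.7838.
Marginal revenue: MR = 163 − 0.25Q. Set MR = MC: 163 − 0.25Q = 87.4 + 0.8Q → Q_m = 72.
Price P_m = 163 − 0.125·72 = 154; MC(Q_m) = 87.4 + 0.8·72 = 145.
Competitive Q* = 81.7297, so ΔQ = 9.7297; wedge = 154 − 145 = 9.
Deadweight loss = ½ × 9.7297 × 9 = 43.78.

43.78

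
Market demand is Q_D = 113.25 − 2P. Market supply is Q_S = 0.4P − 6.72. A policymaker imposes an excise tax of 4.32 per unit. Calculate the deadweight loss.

In inverse form: demand P = 56.625 − 0.5Q, supply P = 16.8 + 2.5Q.
Competitive equilibrium: 56.625 − 0.5Q = 16.8 + 2.5Q → Q* = 13.275, P* = 49.9875.
With the tax, the buyer price exceeds the seller price by 4.32: (56.625 − 0.5Q) − (16.8 + 2.5Q) = 4.32 → Q' = 11.835.
ΔQ = 13.275 − 11.835 = 1.44; the wedge equals the tax, 4.32.
DWL = ½ × 1.44 × 4.32 = 3.11.

3.11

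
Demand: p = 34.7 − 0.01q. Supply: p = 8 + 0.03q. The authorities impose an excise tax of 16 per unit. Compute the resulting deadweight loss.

Competitive equilibrium: 34.7 − 0.01q = 8 + 0.03q → q* = 667.5, p* = 28.025.
With the tax, the buyer price exceeds the seller price by 16: (34.7 − 0.01q) − (8 + 0.03q) = 16 → q' = 267.5.
Δq = 667.5 − 267.5 = 400; the wedge equals the tax, 16.
Welfare loss = ½ × 400 × 16 = 3200.

3200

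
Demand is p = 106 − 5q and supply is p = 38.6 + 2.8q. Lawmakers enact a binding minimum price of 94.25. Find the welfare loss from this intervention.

154.35

Competitive equilibrium: 106 − 5q = 38.6 + 2.8q → q* = 8.641, p* = 62.7949.
At the floor p = 94.25, quantity demanded = (106 − 94.25)/5 = 2.35.
Sellers' marginal cost at q' = 2.35: 38.6 + 2.8·2.35 = 45.18.
Δq = 8.641 − 2.35 = 6.291; wedge = 94.25 − 45.18 = 49.07.
DWL = ½ × 6.291 × 49.07 = 154.35.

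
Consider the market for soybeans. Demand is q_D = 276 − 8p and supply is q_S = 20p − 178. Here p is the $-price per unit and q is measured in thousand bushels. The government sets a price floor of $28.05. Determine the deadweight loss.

In inverse form: demand p = 34.5 − 0.125q, supply p = 8.9 + 0.05q.
Competitive equilibrium: 34.5 − 0.125q = 8.9 + 0.05q → q* = 146.2857, p* = 16.2143.
At the floor p = 28.05, quantity demanded = (34.5 − 28.05)/0.125 = 51.6.
Sellers' marginal cost at q' = 51.6: 8.9 + 0.05·51.6 = 11.48.
Δq = 146.2857 − 51.6 = 94.6857; wedge = 28.05 − 11.48 = 16.57.
DWL = ½ × 94.6857 × 16.57 = $784.47 thousand.

$784.47 thousand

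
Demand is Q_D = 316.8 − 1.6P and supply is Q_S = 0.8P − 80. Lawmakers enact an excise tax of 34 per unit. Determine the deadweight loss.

In inverse form: demand P = 198 − 0.625Q, supply P = 100 + 1.25Q.
Competitive equilibrium: 198 − 0.625Q = 100 + 1.25Q → Q* = 52.2667, P* = 165.3333.
With the tax, the buyer price exceeds the seller price by 34: (198 − 0.625Q) − (100 + 1.25Q) = 34 → Q' = 34.1333.
ΔQ = 52.2667 − 34.1333 = 18.1334; the wedge equals the tax, 34.
The triangle = ½ × 18.1334 × 34 = 308.27.

308.27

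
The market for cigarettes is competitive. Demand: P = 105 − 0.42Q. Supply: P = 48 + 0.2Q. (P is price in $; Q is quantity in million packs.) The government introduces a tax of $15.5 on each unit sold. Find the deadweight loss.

Competitive equilibrium: 105 − 0.42Q = 48 + 0.2Q → Q* = 91.9355, P* = 66.3871.
With the tax, the buyer price exceeds the seller price by 15.5: (105 − 0.42Q) − (48 + 0.2Q) = 15.5 → Q' = 66.9355.
ΔQ = 91.9355 − 66.9355 = 25; the wedge equals the tax, 15.5.
DWL = ½ × 25 × 15.5 = $193.75 million.

$193.75 million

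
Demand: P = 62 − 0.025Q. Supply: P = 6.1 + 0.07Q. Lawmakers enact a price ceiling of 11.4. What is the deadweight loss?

12486.24

Competitive equilibrium: 62 − 0.025Q = 6.1 + 0.07Q → Q* = 588.42105, P* = 47.28947.
At the ceiling P = 11.4, quantity supplied = (11.4 − 6.1)/0.07 = 75.71429.
Willingness to pay at Q' = 75.71429: 62 − 0.025·75.71429 = 60.10714.
ΔQ = 588.42105 − 75.71429 = 512.70676; wedge = 60.10714 − 11.4 = 48.70714.
DWL = ½ × 512.70676 × 48.70714 = 12486.24.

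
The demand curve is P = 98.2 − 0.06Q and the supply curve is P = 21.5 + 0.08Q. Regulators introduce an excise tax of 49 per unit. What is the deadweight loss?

8575

Competitive equilibrium: 98.2 − 0.06Q = 21.5 + 0.08Q → Q* = 547.8571, P* = 65.3286.
With the tax, the buyer price exceeds the seller price by 49: (98.2 − 0.06Q) − (21.5 + 0.08Q) = 49 → Q' = 197.8571.
ΔQ = 547.8571 − 197.8571 = 350; the wedge equals the tax, 49.
Welfare loss = ½ × 350 × 49 = 8575.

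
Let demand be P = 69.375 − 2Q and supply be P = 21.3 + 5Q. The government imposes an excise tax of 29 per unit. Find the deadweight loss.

Competitive equilibrium: 69.375 − 2Q = 21.3 + 5Q → Q* = 6.8679, P* = 55.6393.
With the tax, the buyer price exceeds the seller price by 29: (69.375 − 2Q) − (21.3 + 5Q) = 29 → Q' = 2.725.
ΔQ = 6.8679 − 2.725 = 4.1429; the wedge equals the tax, 29.
Welfare loss = ½ × 4.1429 × 29 = 60.07.

60.07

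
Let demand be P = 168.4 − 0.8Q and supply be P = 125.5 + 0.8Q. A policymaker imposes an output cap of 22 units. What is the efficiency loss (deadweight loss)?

Competitive equilibrium: 168.4 − 0.8Q = 125.5 + 0.8Q → Q* = 26.8125, P* = 146.95.
At Q = 22: demand price = 168.4 − 0.8·22 = 150.8; supply price = 125.5 + 0.8·22 = 143.1.
ΔQ = 26.8125 − 22 = 4.8125; wedge = 150.8 − 143.1 = 7.7.
Deadweight loss = ½ × 4.8125 × 7.7 = 18.53.

18.53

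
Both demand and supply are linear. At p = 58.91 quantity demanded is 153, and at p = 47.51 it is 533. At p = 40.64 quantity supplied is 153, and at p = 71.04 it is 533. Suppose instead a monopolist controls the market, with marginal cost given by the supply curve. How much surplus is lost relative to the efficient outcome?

Demand slope = (47.51 − 58.91)/(533 − 153) = −0.03, so p = 63.5 − 0.03q.
Supply slope = (71.04 − 40.64)/(533 − 153) = 0.08, so p = 28.4 + 0.08q.
Competitive equilibrium: 63.5 − 0.03q = 28.4 + 0.08q → q* = 319.09091, p* = 53.92727.
Marginal revenue: MR = 63.5 − 0.06q. Set MR = MC: 63.5 − 0.06q = 28.4 + 0.08q → q_m = 250.71429.
Price p_m = 63.5 − 0.03·250.71429 = 55.97857; MC(q_m) = 28.4 + 0.08·250.71429 = 48.45714.
Competitive q* = 319.09091, so Δq = 68.37662; wedge = 55.97857 − 48.45714 = 7.52143.
DWL = ½ × 68.37662 × 7.52143 = 257.14.

257.14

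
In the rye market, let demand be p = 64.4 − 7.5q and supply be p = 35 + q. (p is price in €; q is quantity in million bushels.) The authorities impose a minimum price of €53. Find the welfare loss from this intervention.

€15.98 million

Competitive equilibrium: 64.4 − 7.5q = 35 + q → q* = 3.4588, p* = 38.4588.
At the floor p = 53, quantity demanded = (64.4 − 53)/7.5 = 1.52.
Sellers' marginal cost at q' = 1.52: 35 + 1·1.52 = 36.52.
Δq = 3.4588 − 1.52 = 1.9388; wedge = 53 − 36.52 = 16.48.
Deadweight loss = ½ × 1.9388 × 16.48 = €15.98 million.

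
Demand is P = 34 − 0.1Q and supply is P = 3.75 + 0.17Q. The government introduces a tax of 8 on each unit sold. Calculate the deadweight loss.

118.52

Competitive equilibrium: 34 − 0.1Q = 3.75 + 0.17Q → Q* = 112.037, P* = 22.7963.
With the tax, the buyer price exceeds the seller price by 8: (34 − 0.1Q) − (3.75 + 0.17Q) = 8 → Q' = 82.4074.
ΔQ = 112.037 − 82.4074 = 29.6296; the wedge equals the tax, 8.
The triangle = ½ × 29.6296 × 8 = 118.52.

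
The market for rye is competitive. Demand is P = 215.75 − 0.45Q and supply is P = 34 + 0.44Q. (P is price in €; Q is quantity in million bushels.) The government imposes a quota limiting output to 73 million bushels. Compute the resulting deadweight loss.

€7661.56 million

Competitive equilibrium: 215.75 − 0.45Q = 34 + 0.44Q → Q* = 204.2135, P* = 123.8539.
At Q = 73: demand price = 215.75 − 0.45·73 = 182.9; supply price = 34 + 0.44·73 = 66.12.
ΔQ = 204.2135 − 73 = 131.2135; wedge = 182.9 − 66.12 = 116.78.
DWL = ½ × 131.2135 × 116.78 = €7661.56 million.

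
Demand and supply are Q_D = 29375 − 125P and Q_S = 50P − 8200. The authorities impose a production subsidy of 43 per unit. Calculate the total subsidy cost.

175071.43

In inverse form: demand P = 235 − 0.008Q, supply P = 164 + 0.02Q.
Competitive equilibrium: 235 − 0.008Q = 164 + 0.02Q → Q* = 2535.7143, P* = 214.7143.
The subsidy lowers effective supply by 43: P = 121 + 0.02Q.
New quantity: 235 − 0.008Q = 121 + 0.02Q → Q' = 4071.4286.
Total subsidy cost = 43 × 4071.4286 = 175071.43.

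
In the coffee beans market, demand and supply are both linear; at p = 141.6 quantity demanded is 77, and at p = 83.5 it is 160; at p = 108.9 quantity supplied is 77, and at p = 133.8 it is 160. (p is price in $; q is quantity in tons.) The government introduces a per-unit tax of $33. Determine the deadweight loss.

Demand slope = (83.5 − 141.6)/(160 − 77) = −0.7, so p = 195.5 − 0.7q.
Supply slope = (133.8 − 108.9)/(160 − 77) = 0.3, so p = 85.8 + 0.3q.
Competitive equilibrium: 195.5 − 0.7q = 85.8 + 0.3q → q* = 109.7, p* = 118.71.
With the tax, the buyer price exceeds the seller price by 33: (195.5 − 0.7q) − (85.8 + 0.3q) = 33 → q' = 76.7.
Δq = 109.7 − 76.7 = 33; the wedge equals the tax, 33.
DWL = ½ × 33 × 33 = $544.50.

$544.50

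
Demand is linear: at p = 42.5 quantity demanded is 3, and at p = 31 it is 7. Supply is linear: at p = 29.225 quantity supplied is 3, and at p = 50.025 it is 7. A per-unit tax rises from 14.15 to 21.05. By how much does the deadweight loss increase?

Demand slope = (31 − 42.5)/(7 − 3) = −2.875, so p = 51.125 − 2.875q.
Supply slope = (50.025 − 29.225)/(7 − 3) = 5.2, so p = 13.625 + 5.2q.
Competitive equilibrium: 51.125 − 2.875q = 13.625 + 5.2q → q* = 4.644, p* = 37.7736.
For a per-unit tax t: Δq = t/8.075, so DWL = ½·t·(t/8.075) = t²/16.15.
At t = 14.15: DWL = 12.398. At t = 21.05: DWL = 27.437.
Increase = 27.437 − 12.398 = 15.04.

15.04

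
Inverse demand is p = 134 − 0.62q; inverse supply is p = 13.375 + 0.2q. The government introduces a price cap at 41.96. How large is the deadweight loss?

7.16

Competitive equilibrium: 134 − 0.62q = 13.375 + 0.2q → q* = 147.1037, p* = 42.7957.
At the ceiling p = 41.96, quantity supplied = (41.96 − 13.375)/0.2 = 142.925.
Willingness to pay at q' = 142.925: 134 − 0.62·142.925 = 45.3865.
Δq = 147.1037 − 142.925 = 4.1787; wedge = 45.3865 − 41.96 = 3.4265.
Deadweight loss = ½ × 4.1787 × 3.4265 = 7.16.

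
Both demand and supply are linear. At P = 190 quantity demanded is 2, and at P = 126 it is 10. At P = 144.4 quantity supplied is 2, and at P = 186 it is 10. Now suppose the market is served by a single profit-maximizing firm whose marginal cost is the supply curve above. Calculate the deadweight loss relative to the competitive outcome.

27.96

Demand slope = (126 − 190)/(10 − 2) = −8, so P = 206 − 8Q.
Supply slope = (186 − 144.4)/(10 − 2) = 5.2, so P = 134 + 5.2Q.
Competitive equilibrium: 206 − 8Q = 134 + 5.2Q → Q* = 5.4545, P* = 162.3636.
Marginal revenue: MR = 206 − 16Q. Set MR = MC: 206 − 16Q = 134 + 5.2Q → Q_m = 3.3962.
Price P_m = 206 − 8·3.3962 = 178.8304; MC(Q_m) = 134 + 5.2·3.3962 = 151.6602.
Competitive Q* = 5.4545, so ΔQ = 2.0583; wedge = 178.8304 − 151.6602 = 27.1702.
DWL = ½ × 2.0583 × 27.1702 = 27.96.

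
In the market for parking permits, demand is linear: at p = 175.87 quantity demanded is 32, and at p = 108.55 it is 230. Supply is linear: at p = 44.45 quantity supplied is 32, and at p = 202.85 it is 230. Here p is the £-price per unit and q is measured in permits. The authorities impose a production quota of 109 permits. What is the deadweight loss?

Demand slope = (108.55 − 175.87)/(230 − 32) = −0.34, so p = 186.75 − 0.34q.
Supply slope = (202.85 − 44.45)/(230 − 32) = 0.8, so p = 18.85 + 0.8q.
Competitive equilibrium: 186.75 − 0.34q = 18.85 + 0.8q → q* = 147.2807, p* = 136.6746.
At q = 109: demand price = 186.75 − 0.34·109 = 149.69; supply price = 18.85 + 0.8·109 = 106.05.
Δq = 147.2807 − 109 = 38.2807; wedge = 149.69 − 106.05 = 43.64.
The triangle = ½ × 38.2807 × 43.64 = £835.28.

£835.28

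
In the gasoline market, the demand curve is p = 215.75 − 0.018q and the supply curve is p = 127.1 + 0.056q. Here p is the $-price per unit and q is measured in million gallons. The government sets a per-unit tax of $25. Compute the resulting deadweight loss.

Competitive equilibrium: 215.75 − 0.018q = 127.1 + 0.056q → q* = 1197.973, p* = 194.1865.
With the tax, the buyer price exceeds the seller price by 25: (215.75 − 0.018q) − (127.1 + 0.056q) = 25 → q' = 860.1351.
Δq = 1197.973 − 860.1351 = 337.8379; the wedge equals the tax, 25.
The triangle = ½ × 337.8379 × 25 = $4222.97 million.

$4222.97 million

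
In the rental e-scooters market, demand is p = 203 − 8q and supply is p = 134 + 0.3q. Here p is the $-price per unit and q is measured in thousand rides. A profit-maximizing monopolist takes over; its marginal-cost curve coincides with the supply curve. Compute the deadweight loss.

$69.09 thousand

Competitive equilibrium: 203 − 8q = 134 + 0.3q → q* = 8.3133, p* = 136.494.
Marginal revenue: MR = 203 − 16q. Set MR = MC: 203 − 16q = 134 + 0.3q → q_m = 4.2331.
Price p_m = 203 − 8·4.2331 = 169.1352; MC(q_m) = 134 + 0.3·4.2331 = 135.2699.
Competitive q* = 8.3133, so Δq = 4.0802; wedge = 169.1352 − 135.2699 = 33.8653.
Welfare loss = ½ × 4.0802 × 33.8653 = $69.09 thousand.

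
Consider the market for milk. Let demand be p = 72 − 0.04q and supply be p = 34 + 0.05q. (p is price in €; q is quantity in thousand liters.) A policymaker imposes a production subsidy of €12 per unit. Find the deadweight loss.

Competitive equilibrium: 72 − 0.04q = 34 + 0.05q → q* = 422.2222, p* = 55.1111.
The subsidy lowers effective supply by 12: p = 22 + 0.05q.
New quantity: 72 − 0.04q = 22 + 0.05q → q' = 555.5556.
Overproduction Δq = 555.5556 − 422.2222 = 133.3334; wedge = subsidy = 12.
DWL = ½ × 133.3334 × 12 = €800 thousand.

€800 thousand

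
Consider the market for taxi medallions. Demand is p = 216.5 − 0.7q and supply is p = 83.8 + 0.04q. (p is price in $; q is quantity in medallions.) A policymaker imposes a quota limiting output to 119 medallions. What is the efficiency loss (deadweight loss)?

Competitive equilibrium: 216.5 − 0.7q = 83.8 + 0.04q → q* = 179.3243, p* = 90.973.
At q = 119: demand price = 216.5 − 0.7·119 = 133.2; supply price = 83.8 + 0.04·119 = 88.56.
Δq = 179.3243 − 119 = 60.3243; wedge = 133.2 − 88.56 = 44.64.
The triangle = ½ × 60.3243 × 44.64 = $1346.44.

$1346.44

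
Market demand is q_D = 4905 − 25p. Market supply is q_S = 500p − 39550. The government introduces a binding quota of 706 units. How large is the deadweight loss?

In inverse form: demand p = 196.2 − 0.04q, supply p = 79.1 + 0.002q.
Competitive equilibrium: 196.2 − 0.04q = 79.1 + 0.002q → q* = 2788.0952, p* = 84.6762.
At q = 706: demand price = 196.2 − 0.04·706 = 167.96; supply price = 79.1 + 0.002·706 = 80.512.
Δq = 2788.0952 − 706 = 2082.0952; wedge = 167.96 − 80.512 = 87.448.
Welfare loss = ½ × 2082.0952 × 87.448 = 91037.53.

91037.53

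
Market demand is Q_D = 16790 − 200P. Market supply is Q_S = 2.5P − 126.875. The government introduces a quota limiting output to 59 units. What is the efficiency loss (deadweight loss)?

In inverse form: demand P = 83.95 − 0.005Q, supply P = 50.75 + 0.4Q.
Competitive equilibrium: 83.95 − 0.005Q = 50.75 + 0.4Q → Q* = 81.9753, P* = 83.5401.
At Q = 59: demand price = 83.95 − 0.005·59 = 83.655; supply price = 50.75 + 0.4·59 = 74.35.
ΔQ = 81.9753 − 59 = 22.9753; wedge = 83.655 − 74.35 = 9.305.
DWL = ½ × 22.9753 × 9.305 = 106.89.

106.89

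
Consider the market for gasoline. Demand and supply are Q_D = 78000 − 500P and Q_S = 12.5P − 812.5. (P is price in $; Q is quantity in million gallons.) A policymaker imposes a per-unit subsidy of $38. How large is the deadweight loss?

In inverse form: demand P = 156 − 0.002Q, supply P = 65 + 0.08Q.
Competitive equilibrium: 156 − 0.002Q = 65 + 0.08Q → Q* = 1109.7561, P* = 153.7805.
The subsidy lowers effective supply by 38: P = 27 + 0.08Q.
New quantity: 156 − 0.002Q = 27 + 0.08Q → Q' = 1573.1707.
Overproduction ΔQ = 1573.1707 − 1109.7561 = 463.4146; wedge = subsidy = 38.
The triangle = ½ × 463.4146 × 38 = $8804.88 million.

$8804.88 million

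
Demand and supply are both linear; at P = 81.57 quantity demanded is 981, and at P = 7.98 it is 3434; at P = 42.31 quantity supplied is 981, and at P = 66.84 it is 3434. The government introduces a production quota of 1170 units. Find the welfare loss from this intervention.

Demand slope = (7.98 − 81.57)/(3434 − 981) = −0.03, so P = 111 − 0.03Q.
Supply slope = (66.84 − 42.31)/(3434 − 981) = 0.01, so P = 32.5 + 0.01Q.
Competitive equilibrium: 111 − 0.03Q = 32.5 + 0.01Q → Q* = 1962.5, P* = 52.125.
At Q = 1170: demand price = 111 − 0.03·1170 = 75.9; supply price = 32.5 + 0.01·1170 = 44.2.
ΔQ = 1962.5 − 1170 = 792.5; wedge = 75.9 − 44.2 = 31.7.
Welfare loss = ½ × 792.5 × 31.7 = 12561.125.

12561.125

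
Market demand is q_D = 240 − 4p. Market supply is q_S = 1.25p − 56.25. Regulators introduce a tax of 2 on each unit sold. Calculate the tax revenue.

In inverse form: demand p = 60 − 0.25q, supply p = 45 + 0.8q.
Competitive equilibrium: 60 − 0.25q = 45 + 0.8q → q* = 14.2857, p* = 56.4286.
With the tax, the buyer price exceeds the seller price by 2: (60 − 0.25q) − (45 + 0.8q) = 2 → q' = 12.381.
Tax revenue = 2 × 12.381 = 24.76.

24.76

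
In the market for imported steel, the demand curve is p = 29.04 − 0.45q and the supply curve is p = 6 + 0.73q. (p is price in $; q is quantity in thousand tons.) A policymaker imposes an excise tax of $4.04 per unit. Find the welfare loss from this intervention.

$6.92 thousand

Competitive equilibrium: 29.04 − 0.45q = 6 + 0.73q → q* = 19.5254, p* = 20.2536.
With the tax, the buyer price exceeds the seller price by 4.04: (29.04 − 0.45q) − (6 + 0.73q) = 4.04 → q' = 16.1017.
Δq = 19.5254 − 16.1017 = 3.4237; the wedge equals the tax, 4.04.
DWL = ½ × 3.4237 × 4.04 = $6.92 thousand.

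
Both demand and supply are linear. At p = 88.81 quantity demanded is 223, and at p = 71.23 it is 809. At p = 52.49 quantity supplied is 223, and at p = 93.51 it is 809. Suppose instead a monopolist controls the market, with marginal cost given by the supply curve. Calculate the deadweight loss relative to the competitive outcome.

Demand slope = (71.23 − 88.81)/(809 − 223) = −0.03, so p = 95.5 − 0.03q.
Supply slope = (93.51 − 52.49)/(809 − 223) = 0.07, so p = 36.88 + 0.07q.
Competitive equilibrium: 95.5 − 0.03q = 36.88 + 0.07q → q* = 586.2, p* = 77.914.
Marginal revenue: MR = 95.5 − 0.06q. Set MR = MC: 95.5 − 0.06q = 36.88 + 0.07q → q_m = 450.9231.
Price p_m = 95.5 − 0.03·450.9231 = 81.9723; MC(q_m) = 36.88 + 0.07·450.9231 = 68.4446.
Competitive q* = 586.2, so Δq = 135.2769; wedge = 81.9723 − 68.4446 = 13.5277.
Deadweight loss = ½ × 135.2769 × 13.5277 = 914.99.

914.99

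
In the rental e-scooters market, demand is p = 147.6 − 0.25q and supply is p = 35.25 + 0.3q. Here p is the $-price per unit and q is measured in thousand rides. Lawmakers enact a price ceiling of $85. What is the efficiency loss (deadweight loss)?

Competitive equilibrium: 147.6 − 0.25q = 35.25 + 0.3q → q* = 204.2727, p* = 96.5318.
At the ceiling p = 85, quantity supplied = (85 − 35.25)/0.3 = 165.8333.
Willingness to pay at q' = 165.8333: 147.6 − 0.25·165.8333 = 106.1417.
Δq = 204.2727 − 165.8333 = 38.4394; wedge = 106.1417 − 85 = 21.1417.
Deadweight loss = ½ × 38.4394 × 21.1417 = $406.34 thousand.

$406.34 thousand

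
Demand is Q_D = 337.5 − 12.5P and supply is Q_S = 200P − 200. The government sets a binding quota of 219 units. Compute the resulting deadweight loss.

In inverse form: demand P = 27 − 0.08Q, supply P = 1 + 0.005Q.
Competitive equilibrium: 27 − 0.08Q = 1 + 0.005Q → Q* = 305.8824, P* = 2.5294.
At Q = 219: demand price = 27 − 0.08·219 = 9.48; supply price = 1 + 0.005·219 = 2.095.
ΔQ = 305.8824 − 219 = 86.8824; wedge = 9.48 − 2.095 = 7.385.
The triangle = ½ × 86.8824 × 7.385 = 320.81.

320.81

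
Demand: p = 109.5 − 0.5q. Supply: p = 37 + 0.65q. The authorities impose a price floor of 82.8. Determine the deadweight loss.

53.47

Competitive equilibrium: 109.5 − 0.5q = 37 + 0.65q → q* = 63.0435, p* = 77.9783.
At the floor p = 82.8, quantity demanded = (109.5 − 82.8)/0.5 = 53.4.
Sellers' marginal cost at q' = 53.4: 37 + 0.65·53.4 = 71.71.
Δq = 63.0435 − 53.4 = 9.6435; wedge = 82.8 − 71.71 = 11.09.
DWL = ½ × 9.6435 × 11.09 = 53.47.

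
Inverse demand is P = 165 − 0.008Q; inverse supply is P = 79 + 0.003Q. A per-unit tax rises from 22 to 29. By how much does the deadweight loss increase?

16227.27

Competitive equilibrium: 165 − 0.008Q = 79 + 0.003Q → Q* = 7818.1818, P* = 102.4545.
For a per-unit tax t: ΔQ = t/0.011, so DWL = ½·t·(t/0.011) = t²/0.022.
At t = 22: DWL = 22000. At t = 29: DWL = 38227.273.
Increase = 38227.273 − 22000 = 16227.27.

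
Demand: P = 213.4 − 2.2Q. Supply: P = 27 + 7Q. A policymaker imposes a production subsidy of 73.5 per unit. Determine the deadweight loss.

293.60

Competitive equilibrium: 213.4 − 2.2Q = 27 + 7Q → Q* = 20.2609, P* = 168.8261.
The subsidy lowers effective supply by 73.5: P = 7Q − 46.5.
New quantity: 213.4 − 2.2Q = 7Q − 46.5 → Q' = 28.25.
Overproduction ΔQ = 28.25 − 20.2609 = 7.9891; wedge = subsidy = 73.5.
DWL = ½ × 7.9891 × 73.5 = 293.60.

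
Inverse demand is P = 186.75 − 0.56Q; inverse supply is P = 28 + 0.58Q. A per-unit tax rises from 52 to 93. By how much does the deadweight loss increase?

2607.46

Competitive equilibrium: 186.75 − 0.56Q = 28 + 0.58Q → Q* = 139.2544, P* = 108.7675.
For a per-unit tax t: ΔQ = t/1.14, so DWL = ½·t·(t/1.14) = t²/2.28.
At t = 52: DWL = 1185.965. At t = 93: DWL = 3793.421.
Increase = 3793.421 − 1185.965 = 2607.46.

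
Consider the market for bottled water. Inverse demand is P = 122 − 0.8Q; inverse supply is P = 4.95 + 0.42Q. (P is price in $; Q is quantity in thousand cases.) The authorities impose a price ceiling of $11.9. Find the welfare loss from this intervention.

$3845.18 thousand

Competitive equilibrium: 122 − 0.8Q = 4.95 + 0.42Q → Q* = 95.9426, P* = 45.2459.
At the ceiling P = 11.9, quantity supplied = (11.9 − 4.95)/0.42 = 16.5476.
Willingness to pay at Q' = 16.5476: 122 − 0.8·16.5476 = 108.7619.
ΔQ = 95.9426 − 16.5476 = 79.395; wedge = 108.7619 − 11.9 = 96.8619.
DWL = ½ × 79.395 × 96.8619 = $3845.18 thousand.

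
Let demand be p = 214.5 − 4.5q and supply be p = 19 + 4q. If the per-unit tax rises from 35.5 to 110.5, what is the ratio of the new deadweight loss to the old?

9.689

Competitive equilibrium: 214.5 − 4.5q = 19 + 4q → q* = 23, p* = 111.
For a per-unit tax t: Δq = t/8.5, so DWL = ½·t·(t/8.5) = t²/17.
At t = 35.5: DWL = 74.132. At t = 110.5: DWL = 718.25.
Ratio = (110.5/35.5)² = 9.689.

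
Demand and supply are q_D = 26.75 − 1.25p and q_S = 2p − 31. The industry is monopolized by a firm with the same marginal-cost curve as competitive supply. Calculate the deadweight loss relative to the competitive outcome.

1.94

In inverse form: demand p = 21.4 − 0.8q, supply p = 15.5 + 0.5q.
Competitive equilibrium: 21.4 − 0.8q = 15.5 + 0.5q → q* = 4.5385, p* = 17.7692.
Marginal revenue: MR = 21.4 − 1.6q. Set MR = MC: 21.4 − 1.6q = 15.5 + 0.5q → q_m = 2.8095.
Price p_m = 21.4 − 0.8·2.8095 = 19.1524; MC(q_m) = 15.5 + 0.5·2.8095 = 16.9048.
Competitive q* = 4.5385, so Δq = 1.729; wedge = 19.1524 − 16.9048 = 2.2476.
Deadweight loss = ½ × 1.729 × 2.2476 = 1.94.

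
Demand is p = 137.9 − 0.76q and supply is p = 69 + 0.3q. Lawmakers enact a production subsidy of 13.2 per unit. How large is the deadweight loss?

Competitive equilibrium: 137.9 − 0.76q = 69 + 0.3q → q* = 65, p* = 88.5.
The subsidy lowers effective supply by 13.2: p = 55.8 + 0.3q.
New quantity: 137.9 − 0.76q = 55.8 + 0.3q → q' = 77.4528.
Overproduction Δq = 77.4528 − 65 = 12.4528; wedge = subsidy = 13.2.
The triangle = ½ × 12.4528 × 13.2 = 82.19.

82.19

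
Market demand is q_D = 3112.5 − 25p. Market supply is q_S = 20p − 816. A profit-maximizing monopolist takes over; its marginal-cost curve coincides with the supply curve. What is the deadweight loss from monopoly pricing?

3684.78

In inverse form: demand p = 124.5 − 0.04q, supply p = 40.8 + 0.05q.
Competitive equilibrium: 124.5 − 0.04q = 40.8 + 0.05q → q* = 930, p* = 87.3.
Marginal revenue: MR = 124.5 − 0.08q. Set MR = MC: 124.5 − 0.08q = 40.8 + 0.05q → q_m = 643.84615.
Price p_m = 124.5 − 0.04·643.84615 = 98.74615; MC(q_m) = 40.8 + 0.05·643.84615 = 72.99231.
Competitive q* = 930, so Δq = 286.15385; wedge = 98.74615 − 72.99231 = 25.75384.
DWL = ½ × 286.15385 × 25.75384 = 3684.78.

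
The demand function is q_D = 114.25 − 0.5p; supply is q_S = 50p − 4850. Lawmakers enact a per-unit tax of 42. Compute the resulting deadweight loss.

436.63

In inverse form: demand p = 228.5 − 2q, supply p = 97 + 0.02q.
Competitive equilibrium: 228.5 − 2q = 97 + 0.02q → q* = 65.099, p* = 98.302.
With the tax, the buyer price exceeds the seller price by 42: (228.5 − 2q) − (97 + 0.02q) = 42 → q' = 44.3069.
Δq = 65.099 − 44.3069 = 20.7921; the wedge equals the tax, 42.
The triangle = ½ × 20.7921 × 42 = 436.63.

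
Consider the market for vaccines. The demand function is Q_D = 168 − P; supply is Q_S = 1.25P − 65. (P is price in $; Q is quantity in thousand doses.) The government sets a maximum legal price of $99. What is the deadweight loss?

$29.18 thousand

In inverse form: demand P = 168 − Q, supply P = 52 + 0.8Q.
Competitive equilibrium: 168 − Q = 52 + 0.8Q → Q* = 64.4444, P* = 103.5556.
At the ceiling P = 99, quantity supplied = (99 − 52)/0.8 = 58.75.
Willingness to pay at Q' = 58.75: 168 − 1·58.75 = 109.25.
ΔQ = 64.4444 − 58.75 = 5.6944; wedge = 109.25 − 99 = 10.25.
DWL = ½ × 5.6944 × 10.25 = $29.18 thousand.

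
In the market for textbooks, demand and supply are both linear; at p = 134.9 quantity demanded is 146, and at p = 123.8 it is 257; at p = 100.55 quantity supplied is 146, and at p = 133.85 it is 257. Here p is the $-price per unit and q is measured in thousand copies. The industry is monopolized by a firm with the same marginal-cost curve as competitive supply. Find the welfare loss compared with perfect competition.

$430.13 thousand

Demand slope = (123.8 − 134.9)/(257 − 146) = −0.1, so p = 149.5 − 0.1q.
Supply slope = (133.85 − 100.55)/(257 − 146) = 0.3, so p = 56.75 + 0.3q.
Competitive equilibrium: 149.5 − 0.1q = 56.75 + 0.3q → q* = 231.875, p* = 126.3125.
Marginal revenue: MR = 149.5 − 0.2q. Set MR = MC: 149.5 − 0.2q = 56.75 + 0.3q → q_m = 185.5.
Price p_m = 149.5 − 0.1·185.5 = 130.95; MC(q_m) = 56.75 + 0.3·185.5 = 112.4.
Competitive q* = 231.875, so Δq = 46.375; wedge = 130.95 − 112.4 = 18.55.
Welfare loss = ½ × 46.375 × 18.55 = $430.13 thousand.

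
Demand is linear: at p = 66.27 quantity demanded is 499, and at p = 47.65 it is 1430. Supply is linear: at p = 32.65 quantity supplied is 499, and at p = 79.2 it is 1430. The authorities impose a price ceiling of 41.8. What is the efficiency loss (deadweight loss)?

3093.26

Demand slope = (47.65 − 66.27)/(1430 − 499) = −0.02, so p = 76.25 − 0.02q.
Supply slope = (79.2 − 32.65)/(1430 − 499) = 0.05, so p = 7.7 + 0.05q.
Competitive equilibrium: 76.25 − 0.02q = 7.7 + 0.05q → q* = 979.2857, p* = 56.6643.
At the ceiling p = 41.8, quantity supplied = (41.8 − 7.7)/0.05 = 682.
Willingness to pay at q' = 682: 76.25 − 0.02·682 = 62.61.
Δq = 979.2857 − 682 = 297.2857; wedge = 62.61 − 41.8 = 20.81.
DWL = ½ × 297.2857 × 20.81 = 3093.26.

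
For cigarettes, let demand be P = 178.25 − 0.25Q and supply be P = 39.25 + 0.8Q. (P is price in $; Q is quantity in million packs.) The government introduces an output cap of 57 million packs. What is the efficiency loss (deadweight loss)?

Competitive equilibrium: 178.25 − 0.25Q = 39.25 + 0.8Q → Q* = 132.381, P* = 145.1548.
At Q = 57: demand price = 178.25 − 0.25·57 = 164; supply price = 39.25 + 0.8·57 = 84.85.
ΔQ = 132.381 − 57 = 75.381; wedge = 164 − 84.85 = 79.15.
The triangle = ½ × 75.381 × 79.15 = $2983.20 million.

$2983.20 million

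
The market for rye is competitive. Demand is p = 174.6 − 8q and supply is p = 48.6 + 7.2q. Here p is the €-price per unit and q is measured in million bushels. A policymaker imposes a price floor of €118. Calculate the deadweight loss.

Competitive equilibrium: 174.6 − 8q = 48.6 + 7.2q → q* = 8.2895, p* = 108.2842.
At the floor p = 118, quantity demanded = (174.6 − 118)/8 = 7.075.
Sellers' marginal cost at q' = 7.075: 48.6 + 7.2·7.075 = 99.54.
Δq = 8.2895 − 7.075 = 1.2145; wedge = 118 − 99.54 = 18.46.
DWL = ½ × 1.2145 × 18.46 = €11.21 million.

€11.21 million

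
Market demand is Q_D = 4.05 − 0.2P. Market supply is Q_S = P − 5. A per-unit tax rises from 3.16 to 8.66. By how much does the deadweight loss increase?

In inverse form: demand P = 20.25 − 5Q, supply P = 5 + Q.
Competitive equilibrium: 20.25 − 5Q = 5 + Q → Q* = 2.5417, P* = 7.5417.
For a per-unit tax t: ΔQ = t/6, so DWL = ½·t·(t/6) = t²/12.
At t = 3.16: DWL = 0.832. At t = 8.66: DWL = 6.25.
Increase = 6.25 − 0.832 = 5.42.

5.42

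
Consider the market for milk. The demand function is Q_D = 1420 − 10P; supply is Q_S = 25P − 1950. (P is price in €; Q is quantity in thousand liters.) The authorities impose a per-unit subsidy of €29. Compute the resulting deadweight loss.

€3003.57 thousand

In inverse form: demand P = 142 − 0.1Q, supply P = 78 + 0.04Q.
Competitive equilibrium: 142 − 0.1Q = 78 + 0.04Q → Q* = 457.1429, P* = 96.2857.
The subsidy lowers effective supply by 29: P = 49 + 0.04Q.
New quantity: 142 − 0.1Q = 49 + 0.04Q → Q' = 664.2857.
Overproduction ΔQ = 664.2857 − 457.1429 = 207.1428; wedge = subsidy = 29.
Deadweight loss = ½ × 207.1428 × 29 = €3003.57 thousand.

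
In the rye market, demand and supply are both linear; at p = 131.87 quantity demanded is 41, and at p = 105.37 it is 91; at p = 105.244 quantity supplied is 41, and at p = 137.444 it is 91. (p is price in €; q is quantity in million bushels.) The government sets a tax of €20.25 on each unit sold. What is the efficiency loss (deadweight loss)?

€174.64 million

Demand slope = (105.37 − 131.87)/(91 − 41) = −0.53, so p = 153.6 − 0.53q.
Supply slope = (137.444 − 105.244)/(91 − 41) = 0.644, so p = 78.84 + 0.644q.
Competitive equilibrium: 153.6 − 0.53q = 78.84 + 0.644q → q* = 63.6797, p* = 119.8497.
With the tax, the buyer price exceeds the seller price by 20.25: (153.6 − 0.53q) − (78.84 + 0.644q) = 20.25 → q' = 46.431.
Δq = 63.6797 − 46.431 = 17.2487; the wedge equals the tax, 20.25.
DWL = ½ × 17.2487 × 20.25 = €174.64 million.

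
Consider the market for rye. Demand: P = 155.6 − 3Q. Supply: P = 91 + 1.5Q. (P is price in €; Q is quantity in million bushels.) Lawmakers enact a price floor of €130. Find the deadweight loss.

Competitive equilibrium: 155.6 − 3Q = 91 + 1.5Q → Q* = 14.3556, P* = 112.5333.
At the floor P = 130, quantity demanded = (155.6 − 130)/3 = 8.5333.
Sellers' marginal cost at Q' = 8.5333: 91 + 1.5·8.5333 = 103.8.
ΔQ = 14.3556 − 8.5333 = 5.8223; wedge = 130 − 103.8 = 26.2.
Welfare loss = ½ × 5.8223 × 26.2 = €76.27 million.

€76.27 million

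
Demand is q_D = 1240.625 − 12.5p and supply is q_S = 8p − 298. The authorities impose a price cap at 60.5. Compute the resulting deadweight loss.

1389.70

In inverse form: demand p = 99.25 − 0.08q, supply p = 37.25 + 0.125q.
Competitive equilibrium: 99.25 − 0.08q = 37.25 + 0.125q → q* = 302.439, p* = 75.0549.
At the ceiling p = 60.5, quantity supplied = (60.5 − 37.25)/0.125 = 186.
Willingness to pay at q' = 186: 99.25 − 0.08·186 = 84.37.
Δq = 302.439 − 186 = 116.439; wedge = 84.37 − 60.5 = 23.87.
Welfare loss = ½ × 116.439 × 23.87 = 1389.70.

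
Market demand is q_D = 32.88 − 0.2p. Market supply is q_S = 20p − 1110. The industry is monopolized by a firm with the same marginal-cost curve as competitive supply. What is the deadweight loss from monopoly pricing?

290.63

In inverse form: demand p = 164.4 − 5q, supply p = 55.5 + 0.05q.
Competitive equilibrium: 164.4 − 5q = 55.5 + 0.05q → q* = 21.5644, p* = 56.5782.
Marginal revenue: MR = 164.4 − 10q. Set MR = MC: 164.4 − 10q = 55.5 + 0.05q → q_m = 10.8358.
Price p_m = 164.4 − 5·10.8358 = 110.221; MC(q_m) = 55.5 + 0.05·10.8358 = 56.0418.
Competitive q* = 21.5644, so Δq = 10.7286; wedge = 110.221 − 56.0418 = 54.1792.
Welfare loss = ½ × 10.7286 × 54.1792 = 290.63.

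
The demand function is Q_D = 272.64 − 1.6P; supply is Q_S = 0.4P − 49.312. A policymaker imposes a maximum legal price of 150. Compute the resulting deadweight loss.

30.12

In inverse form: demand P = 170.4 − 0.625Q, supply P = 123.28 + 2.5Q.
Competitive equilibrium: 170.4 − 0.625Q = 123.28 + 2.5Q → Q* = 15.0784, P* = 160.976.
At the ceiling P = 150, quantity supplied = (150 − 123.28)/2.5 = 10.688.
Willingness to pay at Q' = 10.688: 170.4 − 0.625·10.688 = 163.72.
ΔQ = 15.0784 − 10.688 = 4.3904; wedge = 163.72 − 150 = 13.72.
Welfare loss = ½ × 4.3904 × 13.72 = 30.12.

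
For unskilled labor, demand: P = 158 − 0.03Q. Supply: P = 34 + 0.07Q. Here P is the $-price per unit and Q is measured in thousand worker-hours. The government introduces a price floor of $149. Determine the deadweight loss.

$44180 thousand

Competitive equilibrium: 158 − 0.03Q = 34 + 0.07Q → Q* = 1240, P* = 120.8.
At the floor P = 149, quantity demanded = (158 − 149)/0.03 = 300.
Sellers' marginal cost at Q' = 300: 34 + 0.07·300 = 55.
ΔQ = 1240 − 300 = 940; wedge = 149 − 55 = 94.
DWL = ½ × 940 × 94 = $44180 thousand.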